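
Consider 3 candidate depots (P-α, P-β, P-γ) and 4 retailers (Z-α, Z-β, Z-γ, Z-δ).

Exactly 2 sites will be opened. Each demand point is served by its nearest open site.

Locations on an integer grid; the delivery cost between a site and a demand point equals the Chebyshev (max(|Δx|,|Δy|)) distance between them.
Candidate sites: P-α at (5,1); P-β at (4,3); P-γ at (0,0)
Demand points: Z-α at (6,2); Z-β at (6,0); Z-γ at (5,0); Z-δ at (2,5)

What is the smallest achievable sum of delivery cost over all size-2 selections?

Open {P-α, P-β}.
  Z-α→P-α 1, Z-β→P-α 1, Z-γ→P-α 1, Z-δ→P-β 2  ⇒ total 5.
Compare {P-α, P-γ}: total 7.
Compare {P-β, P-γ}: total 10.

5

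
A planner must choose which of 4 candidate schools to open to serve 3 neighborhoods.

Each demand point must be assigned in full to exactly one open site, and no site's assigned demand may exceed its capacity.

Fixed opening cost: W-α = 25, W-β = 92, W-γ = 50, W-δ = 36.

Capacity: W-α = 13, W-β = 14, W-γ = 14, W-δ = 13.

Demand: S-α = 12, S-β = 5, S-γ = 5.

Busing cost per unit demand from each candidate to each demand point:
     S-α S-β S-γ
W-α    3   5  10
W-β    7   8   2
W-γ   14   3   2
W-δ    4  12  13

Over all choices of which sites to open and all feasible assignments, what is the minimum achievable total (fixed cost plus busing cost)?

Open {W-α, W-γ}; cheapest assignment that respects the capacities:
  W-α (cap 13, load 12): S-α — cost 12×3 = 36
  W-γ (cap 14, load 10): S-β, S-γ — cost 5×3 + 5×2 = 25
  Shipping 61, fixed 75 → total 136.
  Any other capacity-feasible assignment to {W-α, W-γ} ships for at least 61.
Compare {W-γ, W-δ}: its best feasible assignment gives total 159.
Compare {W-α, W-γ, W-δ}: its best feasible assignment gives total 172.
Every other set of open sites that can feasibly serve all demand totals ≥ 159 even under its best assignment. Minimum: 136.

136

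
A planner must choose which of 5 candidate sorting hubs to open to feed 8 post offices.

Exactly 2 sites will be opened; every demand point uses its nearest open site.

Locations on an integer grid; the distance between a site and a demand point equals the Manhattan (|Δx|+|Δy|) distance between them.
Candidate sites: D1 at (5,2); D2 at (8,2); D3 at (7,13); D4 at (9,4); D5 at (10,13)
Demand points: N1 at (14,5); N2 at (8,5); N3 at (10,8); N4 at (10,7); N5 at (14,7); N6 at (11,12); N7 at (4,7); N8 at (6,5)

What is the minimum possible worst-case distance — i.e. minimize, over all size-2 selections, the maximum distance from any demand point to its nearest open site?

Open {D3, D4}.
  Farthest demand point is N5 at distance 8 (to D4); all others are ≤ 8.
With {D4, D5} the worst case is 8.
With {D1, D4} the worst case is 10.
No size-2 selection achieves below 8.

8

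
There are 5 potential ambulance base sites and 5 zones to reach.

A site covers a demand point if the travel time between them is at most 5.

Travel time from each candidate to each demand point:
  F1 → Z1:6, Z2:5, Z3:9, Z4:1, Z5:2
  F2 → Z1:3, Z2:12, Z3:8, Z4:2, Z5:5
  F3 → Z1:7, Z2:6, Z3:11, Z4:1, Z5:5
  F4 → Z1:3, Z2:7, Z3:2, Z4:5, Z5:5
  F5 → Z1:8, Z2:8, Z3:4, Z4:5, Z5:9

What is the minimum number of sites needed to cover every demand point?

2

Coverage sets (demand points within 5 of each site):
  F1: {Z2, Z4, Z5}
  F2: {Z1, Z4, Z5}
  F3: {Z4, Z5}
  F4: {Z1, Z3, Z4, Z5}
  F5: {Z3, Z4}
No single site covers all 5 demand points.
But {F1, F4} covers everything, so the minimum is 2.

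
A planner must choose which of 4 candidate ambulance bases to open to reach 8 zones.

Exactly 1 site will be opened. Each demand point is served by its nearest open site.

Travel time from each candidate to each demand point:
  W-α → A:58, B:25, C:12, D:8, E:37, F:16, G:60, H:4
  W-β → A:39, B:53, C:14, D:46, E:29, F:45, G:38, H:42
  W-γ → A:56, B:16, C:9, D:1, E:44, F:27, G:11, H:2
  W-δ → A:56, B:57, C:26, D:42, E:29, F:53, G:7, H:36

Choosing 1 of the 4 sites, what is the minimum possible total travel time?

Open {W-γ}.
  A→W-γ 56, B→W-γ 16, C→W-γ 9, D→W-γ 1, E→W-γ 44, F→W-γ 27, G→W-γ 11, H→W-γ 2  ⇒ total 166.
Compare {W-α}: total 220.
Compare {W-β}: total 306.
No size-1 selection does better; minimum is 166.

166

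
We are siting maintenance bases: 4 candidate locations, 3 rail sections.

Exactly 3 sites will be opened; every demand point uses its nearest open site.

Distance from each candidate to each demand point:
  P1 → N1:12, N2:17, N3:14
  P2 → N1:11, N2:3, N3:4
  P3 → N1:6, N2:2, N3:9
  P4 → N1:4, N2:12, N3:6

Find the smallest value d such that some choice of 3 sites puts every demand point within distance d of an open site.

Open {P1, P2, P4}.
  Farthest demand point is N1 at distance 4 (to P4); all others are ≤ 4.
With {P2, P3, P4} the worst case is 4.
With {P1, P2, P3} the worst case is 6.
No size-3 selection achieves below 4.

4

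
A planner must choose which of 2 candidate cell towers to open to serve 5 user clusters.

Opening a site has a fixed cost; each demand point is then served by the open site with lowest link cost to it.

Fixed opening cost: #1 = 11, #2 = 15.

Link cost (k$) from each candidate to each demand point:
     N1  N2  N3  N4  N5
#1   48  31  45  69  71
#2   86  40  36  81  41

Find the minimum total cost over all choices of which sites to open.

Open {#1, #2}: assign each demand point to its cheapest open site.
  N1→#1 48, N2→#1 31, N3→#2 36, N4→#1 69, N5→#2 41
  link cost 225, fixed 26 → total 251.
Compare {#1}: link cost 264 + fixed 11 = 275.
Compare {#2}: link cost 284 + fixed 15 = 299.

251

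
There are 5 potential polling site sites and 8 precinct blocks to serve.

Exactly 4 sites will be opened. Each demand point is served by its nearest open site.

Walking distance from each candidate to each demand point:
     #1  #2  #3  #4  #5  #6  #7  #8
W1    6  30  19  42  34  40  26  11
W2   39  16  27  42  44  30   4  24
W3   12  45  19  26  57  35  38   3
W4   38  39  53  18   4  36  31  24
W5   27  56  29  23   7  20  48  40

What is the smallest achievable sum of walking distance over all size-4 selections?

Open {W2, W3, W4, W5}.
  #1→W3 12, #2→W2 16, #3→W3 19, #4→W4 18, #5→W4 4, #6→W5 20, #7→W2 4, #8→W3 3  ⇒ total 96.
Compare {W1, W2, W3, W5}: total 98.
Compare {W1, W2, W4, W5}: total 98.
No size-4 selection does better; minimum is 96.

96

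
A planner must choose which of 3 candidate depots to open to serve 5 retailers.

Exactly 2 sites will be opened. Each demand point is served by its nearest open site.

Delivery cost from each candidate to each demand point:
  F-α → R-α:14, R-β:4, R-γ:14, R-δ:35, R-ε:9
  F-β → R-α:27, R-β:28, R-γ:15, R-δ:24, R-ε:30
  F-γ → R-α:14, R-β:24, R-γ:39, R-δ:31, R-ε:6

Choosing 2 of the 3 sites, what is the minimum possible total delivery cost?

65

Open {F-α, F-β}.
  R-α→F-α 14, R-β→F-α 4, R-γ→F-α 14, R-δ→F-β 24, R-ε→F-α 9  ⇒ total 65.
Compare {F-α, F-γ}: total 69.
Compare {F-β, F-γ}: total 83.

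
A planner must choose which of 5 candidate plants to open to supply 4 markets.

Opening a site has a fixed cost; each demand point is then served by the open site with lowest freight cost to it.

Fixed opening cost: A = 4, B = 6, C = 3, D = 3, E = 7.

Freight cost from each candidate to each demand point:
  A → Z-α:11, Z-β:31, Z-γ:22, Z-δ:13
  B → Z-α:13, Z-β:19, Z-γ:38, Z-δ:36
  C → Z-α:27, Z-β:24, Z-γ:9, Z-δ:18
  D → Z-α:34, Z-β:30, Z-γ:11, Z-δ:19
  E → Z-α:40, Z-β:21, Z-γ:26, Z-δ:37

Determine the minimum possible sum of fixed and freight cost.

64

Open {A, C}: assign each demand point to its cheapest open site.
  Z-α→A 11, Z-β→C 24, Z-γ→C 9, Z-δ→A 13
  freight cost 57, fixed 7 → total 64.
Compare {A, B, C}: freight cost 52 + fixed 13 = 65.
Compare {A, B, D}: freight cost 54 + fixed 13 = 67.
Compare {A, C, D}: freight cost 57 + fixed 10 = 67.
All other subsets cost ≥ 65. Minimum total cost: 64.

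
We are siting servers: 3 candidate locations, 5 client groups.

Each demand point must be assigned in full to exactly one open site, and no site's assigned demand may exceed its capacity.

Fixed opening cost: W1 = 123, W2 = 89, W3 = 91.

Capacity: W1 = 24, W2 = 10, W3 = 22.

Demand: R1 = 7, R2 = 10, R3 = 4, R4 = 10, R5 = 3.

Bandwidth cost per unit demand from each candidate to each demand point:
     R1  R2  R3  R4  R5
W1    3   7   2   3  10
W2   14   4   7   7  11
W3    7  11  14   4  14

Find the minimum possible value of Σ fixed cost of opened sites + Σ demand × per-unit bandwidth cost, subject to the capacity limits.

Open {W1, W2}; cheapest assignment that respects the capacities:
  W1 (cap 24, load 24): R1, R3, R4, R5 — cost 7×3 + 4×2 + 10×3 + 3×10 = 89
  W2 (cap 10, load 10): R2 — cost 10×4 = 40
  Shipping 129, fixed 212 → total 341.
  Any other capacity-feasible assignment to {W1, W2} ships for at least 129.
Compare {W1, W3}: its best feasible assignment gives total 383.
Compare {W1, W2, W3}: its best feasible assignment gives total 432.
Every other set of open sites that can feasibly serve all demand totals ≥ 383 even under its best assignment. Minimum: 341.

341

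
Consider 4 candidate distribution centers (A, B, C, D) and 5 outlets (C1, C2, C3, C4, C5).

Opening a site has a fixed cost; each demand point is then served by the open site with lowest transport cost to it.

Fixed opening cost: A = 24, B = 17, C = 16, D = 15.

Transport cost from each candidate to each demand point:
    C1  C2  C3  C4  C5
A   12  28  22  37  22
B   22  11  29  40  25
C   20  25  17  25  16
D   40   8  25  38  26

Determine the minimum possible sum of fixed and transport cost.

117

Open {C, D}: assign each demand point to its cheapest open site.
  C1→C 20, C2→D 8, C3→C 17, C4→C 25, C5→C 16
  transport cost 86, fixed 31 → total 117.
Compare {C}: transport cost 103 + fixed 16 = 119.
Compare {B, C}: transport cost 89 + fixed 33 = 122.
Compare {A, C, D}: transport cost 78 + fixed 55 = 133.
All other subsets cost ≥ 119. Minimum total cost: 117.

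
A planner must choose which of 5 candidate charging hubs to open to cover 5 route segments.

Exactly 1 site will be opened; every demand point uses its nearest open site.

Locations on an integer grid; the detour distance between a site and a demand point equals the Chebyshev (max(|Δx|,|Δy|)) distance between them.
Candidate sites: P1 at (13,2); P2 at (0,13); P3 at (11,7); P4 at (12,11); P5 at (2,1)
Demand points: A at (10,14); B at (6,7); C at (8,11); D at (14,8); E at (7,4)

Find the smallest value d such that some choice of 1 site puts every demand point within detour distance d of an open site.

Open {P3}.
  Farthest demand point is A at detour distance 7 (to P3); all others are ≤ 7.
With {P4} the worst case is 7.
With {P1} the worst case is 12.
No size-1 selection achieves below 7.

7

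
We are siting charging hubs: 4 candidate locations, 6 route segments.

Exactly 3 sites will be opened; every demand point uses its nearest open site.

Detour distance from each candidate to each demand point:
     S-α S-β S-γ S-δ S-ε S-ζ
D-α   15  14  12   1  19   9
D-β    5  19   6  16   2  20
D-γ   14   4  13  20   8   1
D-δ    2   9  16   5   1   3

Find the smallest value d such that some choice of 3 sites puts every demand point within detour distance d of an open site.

Open {D-α, D-β, D-γ}.
  Farthest demand point is S-γ at detour distance 6 (to D-β); all others are ≤ 6.
With {D-β, D-γ, D-δ} the worst case is 6.
With {D-α, D-β, D-δ} the worst case is 9.
No size-3 selection achieves below 6.

6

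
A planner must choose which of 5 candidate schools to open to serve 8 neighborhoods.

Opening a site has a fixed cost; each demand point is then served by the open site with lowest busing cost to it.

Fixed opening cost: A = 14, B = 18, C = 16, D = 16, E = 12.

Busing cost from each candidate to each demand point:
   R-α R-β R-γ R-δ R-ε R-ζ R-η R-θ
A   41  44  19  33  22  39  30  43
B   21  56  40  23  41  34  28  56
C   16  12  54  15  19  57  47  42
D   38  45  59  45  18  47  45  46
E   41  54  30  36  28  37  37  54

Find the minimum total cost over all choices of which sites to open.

Open {A, C}: assign each demand point to its cheapest open site.
  R-α→C 16, R-β→C 12, R-γ→A 19, R-δ→C 15, R-ε→C 19, R-ζ→A 39, R-η→A 30, R-θ→C 42
  busing cost 192, fixed 30 → total 222.
Compare {A, C, E}: busing cost 190 + fixed 42 = 232.
Compare {A, B, C}: busing cost 185 + fixed 48 = 233.
Compare {C, E}: busing cost 208 + fixed 28 = 236.
All other subsets cost ≥ 232. Minimum total cost: 222.

222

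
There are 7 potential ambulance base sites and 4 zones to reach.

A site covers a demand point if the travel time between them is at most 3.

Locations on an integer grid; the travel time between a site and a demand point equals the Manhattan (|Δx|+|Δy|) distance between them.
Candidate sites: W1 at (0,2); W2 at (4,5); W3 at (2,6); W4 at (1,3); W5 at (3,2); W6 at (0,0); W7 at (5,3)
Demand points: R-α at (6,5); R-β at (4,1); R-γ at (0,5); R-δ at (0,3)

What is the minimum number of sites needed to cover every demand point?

Coverage sets (demand points within 3 of each site):
  W1: {R-γ, R-δ}
  W2: {R-α}
  W3: {R-γ}
  W4: {R-γ, R-δ}
  W5: {R-β}
  W6: {R-δ}
  W7: {R-α, R-β}
No single site covers all 4 demand points.
But {W1, W7} covers everything, so the minimum is 2.

2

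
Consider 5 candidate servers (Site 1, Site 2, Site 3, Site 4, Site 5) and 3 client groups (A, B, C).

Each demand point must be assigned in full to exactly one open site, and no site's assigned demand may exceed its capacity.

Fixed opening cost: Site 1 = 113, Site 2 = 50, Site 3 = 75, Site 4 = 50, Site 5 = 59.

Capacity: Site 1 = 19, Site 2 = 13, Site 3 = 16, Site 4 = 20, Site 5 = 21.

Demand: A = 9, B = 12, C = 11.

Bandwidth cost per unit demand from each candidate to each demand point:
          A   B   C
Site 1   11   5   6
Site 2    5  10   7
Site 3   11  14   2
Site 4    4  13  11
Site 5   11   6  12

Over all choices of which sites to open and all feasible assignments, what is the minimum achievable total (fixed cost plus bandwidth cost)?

Open {Site 3, Site 4, Site 5}; cheapest assignment that respects the capacities:
  Site 3 (cap 16, load 11): C — cost 11×2 = 22
  Site 4 (cap 20, load 9): A — cost 9×4 = 36
  Site 5 (cap 21, load 12): B — cost 12×6 = 72
  Shipping 130, fixed 184 → total 314.
  Any other capacity-feasible assignment to {Site 3, Site 4, Site 5} ships for at least 130.
Compare {Site 2, Site 3, Site 5}: its best feasible assignment gives total 323.
Compare {Site 3, Site 5}: its best feasible assignment gives total 327.
Every other set of open sites that can feasibly serve all demand totals ≥ 323 even under its best assignment. Minimum: 314.

314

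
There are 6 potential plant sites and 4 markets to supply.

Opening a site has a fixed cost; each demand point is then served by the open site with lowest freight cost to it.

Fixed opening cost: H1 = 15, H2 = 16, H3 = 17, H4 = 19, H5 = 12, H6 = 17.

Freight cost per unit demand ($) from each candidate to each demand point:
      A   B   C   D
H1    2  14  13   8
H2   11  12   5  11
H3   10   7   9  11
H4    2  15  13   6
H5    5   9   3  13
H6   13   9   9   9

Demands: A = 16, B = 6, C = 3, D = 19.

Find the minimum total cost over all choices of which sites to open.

240

Open {H4, H5}: assign each demand point to its cheapest open site.
  A→H4 16×2=32, B→H5 6×9=54, C→H5 3×3=9, D→H4 19×6=114
  freight cost 209, fixed 31 → total 240.
Compare {H3, H4, H5}: freight cost 197 + fixed 48 = 245.
Compare {H3, H4}: freight cost 215 + fixed 36 = 251.
Compare {H1, H4, H5}: freight cost 209 + fixed 46 = 255.
All other subsets cost ≥ 245. Minimum total cost: 240.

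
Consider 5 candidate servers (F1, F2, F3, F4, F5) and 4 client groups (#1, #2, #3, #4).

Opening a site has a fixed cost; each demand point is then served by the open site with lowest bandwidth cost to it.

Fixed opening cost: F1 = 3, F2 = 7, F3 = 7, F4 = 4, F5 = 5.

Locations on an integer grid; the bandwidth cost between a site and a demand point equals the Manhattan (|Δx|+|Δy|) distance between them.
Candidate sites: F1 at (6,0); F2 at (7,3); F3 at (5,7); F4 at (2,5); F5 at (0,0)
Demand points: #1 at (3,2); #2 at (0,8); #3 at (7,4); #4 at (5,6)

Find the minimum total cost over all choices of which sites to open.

Open {F4}: assign each demand point to its cheapest open site.
  #1→F4 4, #2→F4 5, #3→F4 6, #4→F4 4
  bandwidth cost 19, fixed 4 → total 23.
Compare {F1, F4}: bandwidth cost 18 + fixed 7 = 25.
Compare {F2, F4}: bandwidth cost 14 + fixed 11 = 25.
Compare {F3}: bandwidth cost 19 + fixed 7 = 26.
All other subsets cost ≥ 25. Minimum total cost: 23.

23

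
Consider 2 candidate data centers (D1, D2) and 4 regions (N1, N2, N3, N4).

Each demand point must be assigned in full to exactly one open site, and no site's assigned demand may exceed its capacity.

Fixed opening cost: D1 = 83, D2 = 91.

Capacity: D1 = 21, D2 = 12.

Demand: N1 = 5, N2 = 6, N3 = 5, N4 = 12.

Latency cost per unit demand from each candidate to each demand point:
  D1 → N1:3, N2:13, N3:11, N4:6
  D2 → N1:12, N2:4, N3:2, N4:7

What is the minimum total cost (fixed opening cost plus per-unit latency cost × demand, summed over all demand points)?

295

Open {D1, D2}; cheapest assignment that respects the capacities:
  D1 (cap 21, load 17): N1, N4 — cost 5×3 + 12×6 = 87
  D2 (cap 12, load 11): N2, N3 — cost 6×4 + 5×2 = 34
  Shipping 121, fixed 174 → total 295.
  Any other capacity-feasible assignment to {D1, D2} ships for at least 121.
Total demand is 28 and no other set of sites has combined capacity ≥ 28, so {D1, D2} is the only feasible choice of open sites. Minimum: 295.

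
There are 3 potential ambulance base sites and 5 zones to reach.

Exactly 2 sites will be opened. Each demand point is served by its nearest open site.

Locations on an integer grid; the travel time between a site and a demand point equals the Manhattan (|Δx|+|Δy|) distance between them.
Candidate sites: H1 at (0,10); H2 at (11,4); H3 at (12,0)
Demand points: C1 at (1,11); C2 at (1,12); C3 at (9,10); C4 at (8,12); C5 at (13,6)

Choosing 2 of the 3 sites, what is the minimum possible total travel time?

Open {H1, H2}.
  C1→H1 2, C2→H1 3, C3→H2 8, C4→H1 10, C5→H2 4  ⇒ total 27.
Compare {H1, H3}: total 31.
Compare {H2, H3}: total 58.

27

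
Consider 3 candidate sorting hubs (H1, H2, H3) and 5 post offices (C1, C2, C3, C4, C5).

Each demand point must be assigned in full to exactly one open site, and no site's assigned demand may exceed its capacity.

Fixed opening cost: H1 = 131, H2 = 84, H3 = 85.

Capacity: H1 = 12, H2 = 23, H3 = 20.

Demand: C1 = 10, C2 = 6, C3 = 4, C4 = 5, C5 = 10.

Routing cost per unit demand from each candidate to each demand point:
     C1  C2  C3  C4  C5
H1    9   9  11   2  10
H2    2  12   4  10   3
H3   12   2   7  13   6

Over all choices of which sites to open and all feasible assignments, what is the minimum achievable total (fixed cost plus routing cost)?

Open {H2, H3}; cheapest assignment that respects the capacities:
  H2 (cap 23, load 20): C1, C5 — cost 10×2 + 10×3 = 50
  H3 (cap 20, load 15): C2, C3, C4 — cost 6×2 + 4×7 + 5×13 = 105
  Shipping 155, fixed 169 → total 324.
  Any other capacity-feasible assignment to {H2, H3} ships for at least 155.
Compare {H1, H2, H3}: its best feasible assignment gives total 400.
Every other set of open sites that can feasibly serve all demand totals ≥ 400 even under its best assignment. Minimum: 324.

324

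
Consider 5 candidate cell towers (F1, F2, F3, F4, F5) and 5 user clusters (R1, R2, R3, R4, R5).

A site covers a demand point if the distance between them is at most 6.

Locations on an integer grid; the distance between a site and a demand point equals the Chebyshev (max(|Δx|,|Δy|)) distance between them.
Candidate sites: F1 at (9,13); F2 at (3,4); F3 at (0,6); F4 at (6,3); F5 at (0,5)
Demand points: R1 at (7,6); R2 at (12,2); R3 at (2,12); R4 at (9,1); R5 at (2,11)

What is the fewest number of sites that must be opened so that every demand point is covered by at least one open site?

2

Coverage sets (demand points within 6 of each site):
  F1: {}
  F2: {R1, R4}
  F3: {R3, R5}
  F4: {R1, R2, R4}
  F5: {R5}
No single site covers all 5 demand points.
But {F3, F4} covers everything, so the minimum is 2.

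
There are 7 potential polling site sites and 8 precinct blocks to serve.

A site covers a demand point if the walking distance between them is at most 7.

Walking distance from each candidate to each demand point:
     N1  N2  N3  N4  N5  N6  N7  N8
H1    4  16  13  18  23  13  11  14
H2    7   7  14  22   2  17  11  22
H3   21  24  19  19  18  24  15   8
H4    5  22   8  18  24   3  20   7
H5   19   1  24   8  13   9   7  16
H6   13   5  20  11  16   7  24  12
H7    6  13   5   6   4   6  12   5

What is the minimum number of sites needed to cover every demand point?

2

Coverage sets (demand points within 7 of each site):
  H1: {N1}
  H2: {N1, N2, N5}
  H3: {}
  H4: {N1, N6, N8}
  H5: {N2, N7}
  H6: {N2, N6}
  H7: {N1, N3, N4, N5, N6, N8}
No single site covers all 8 demand points.
But {H5, H7} covers everything, so the minimum is 2.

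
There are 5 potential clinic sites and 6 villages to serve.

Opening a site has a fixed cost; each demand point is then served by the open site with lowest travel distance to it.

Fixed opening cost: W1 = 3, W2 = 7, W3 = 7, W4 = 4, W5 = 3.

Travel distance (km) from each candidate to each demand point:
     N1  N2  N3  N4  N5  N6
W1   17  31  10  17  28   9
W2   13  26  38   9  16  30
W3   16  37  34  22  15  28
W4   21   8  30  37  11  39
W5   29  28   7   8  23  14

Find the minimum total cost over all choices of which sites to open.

70

Open {W1, W4, W5}: assign each demand point to its cheapest open site.
  N1→W1 17, N2→W4 8, N3→W5 7, N4→W5 8, N5→W4 11, N6→W1 9
  travel distance 60, fixed 10 → total 70.
Compare {W1, W2, W4, W5}: travel distance 56 + fixed 17 = 73.
Compare {W1, W2, W4}: travel distance 60 + fixed 14 = 74.
Compare {W2, W4, W5}: travel distance 61 + fixed 14 = 75.
All other subsets cost ≥ 73. Minimum total cost: 70.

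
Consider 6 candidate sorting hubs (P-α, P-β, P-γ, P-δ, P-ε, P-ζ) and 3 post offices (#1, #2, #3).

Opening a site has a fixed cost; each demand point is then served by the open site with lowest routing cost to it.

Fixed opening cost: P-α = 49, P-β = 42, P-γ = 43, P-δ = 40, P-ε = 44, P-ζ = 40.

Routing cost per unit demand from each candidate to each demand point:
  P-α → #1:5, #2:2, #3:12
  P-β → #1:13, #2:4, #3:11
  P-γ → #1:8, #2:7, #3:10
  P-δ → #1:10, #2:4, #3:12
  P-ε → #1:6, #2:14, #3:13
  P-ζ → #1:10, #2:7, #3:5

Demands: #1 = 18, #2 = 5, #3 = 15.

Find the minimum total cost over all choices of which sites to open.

264

Open {P-α, P-ζ}: assign each demand point to its cheapest open site.
  #1→P-α 18×5=90, #2→P-α 5×2=10, #3→P-ζ 15×5=75
  routing cost 175, fixed 89 → total 264.
Compare {P-ε, P-ζ}: routing cost 218 + fixed 84 = 302.
Compare {P-α, P-δ, P-ζ}: routing cost 175 + fixed 129 = 304.
Compare {P-α, P-β, P-ζ}: routing cost 175 + fixed 131 = 306.
All other subsets cost ≥ 302. Minimum total cost: 264.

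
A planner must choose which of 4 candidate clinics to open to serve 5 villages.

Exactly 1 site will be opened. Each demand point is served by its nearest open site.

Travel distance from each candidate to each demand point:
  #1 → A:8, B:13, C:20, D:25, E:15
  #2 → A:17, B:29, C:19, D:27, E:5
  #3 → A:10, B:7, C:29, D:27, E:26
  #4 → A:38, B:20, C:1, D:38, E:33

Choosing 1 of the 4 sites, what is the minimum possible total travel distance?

Open {#1}.
  A→#1 8, B→#1 13, C→#1 20, D→#1 25, E→#1 15  ⇒ total 81.
Compare {#2}: total 97.
Compare {#3}: total 99.
No size-1 selection does better; minimum is 81.

81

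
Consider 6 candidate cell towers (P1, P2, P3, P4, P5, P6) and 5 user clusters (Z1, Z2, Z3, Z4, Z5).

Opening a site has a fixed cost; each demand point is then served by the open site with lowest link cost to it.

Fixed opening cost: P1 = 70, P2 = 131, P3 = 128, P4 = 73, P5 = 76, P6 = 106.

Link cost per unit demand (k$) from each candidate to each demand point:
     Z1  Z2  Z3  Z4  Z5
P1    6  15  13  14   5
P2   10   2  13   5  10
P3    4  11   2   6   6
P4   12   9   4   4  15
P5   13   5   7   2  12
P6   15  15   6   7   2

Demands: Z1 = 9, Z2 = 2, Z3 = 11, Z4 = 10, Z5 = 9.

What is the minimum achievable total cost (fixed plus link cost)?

322

Open {P3}: assign each demand point to its cheapest open site.
  Z1→P3 9×4=36, Z2→P3 2×11=22, Z3→P3 11×2=22, Z4→P3 10×6=60, Z5→P3 9×6=54
  link cost 194, fixed 128 → total 322.
Compare {P1, P4}: link cost 201 + fixed 143 = 344.
Compare {P3, P5}: link cost 142 + fixed 204 = 346.
Compare {P1, P5}: link cost 206 + fixed 146 = 352.
All other subsets cost ≥ 344. Minimum total cost: 322.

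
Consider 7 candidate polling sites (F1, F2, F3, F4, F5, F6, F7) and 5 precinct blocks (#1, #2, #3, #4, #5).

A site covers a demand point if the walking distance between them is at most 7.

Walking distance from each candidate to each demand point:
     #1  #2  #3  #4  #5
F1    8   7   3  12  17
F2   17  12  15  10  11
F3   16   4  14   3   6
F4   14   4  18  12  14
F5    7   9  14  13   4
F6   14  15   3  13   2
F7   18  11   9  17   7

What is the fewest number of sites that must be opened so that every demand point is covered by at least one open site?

3

Coverage sets (demand points within 7 of each site):
  F1: {#2, #3}
  F2: {}
  F3: {#2, #4, #5}
  F4: {#2}
  F5: {#1, #5}
  F6: {#3, #5}
  F7: {#5}
No 2 sites suffice: every size-2 union leaves at least one demand point uncovered.
But {F1, F3, F5} covers everything, so the minimum is 3.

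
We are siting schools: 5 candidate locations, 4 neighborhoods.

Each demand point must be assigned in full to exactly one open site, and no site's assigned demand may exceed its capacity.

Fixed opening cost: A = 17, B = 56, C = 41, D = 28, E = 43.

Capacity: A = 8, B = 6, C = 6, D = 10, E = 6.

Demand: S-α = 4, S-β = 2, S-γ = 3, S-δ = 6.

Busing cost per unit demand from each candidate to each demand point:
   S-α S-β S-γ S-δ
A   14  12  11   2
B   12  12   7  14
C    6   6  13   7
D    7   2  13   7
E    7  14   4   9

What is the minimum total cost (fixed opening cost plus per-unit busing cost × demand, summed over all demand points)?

Open {A, D}; cheapest assignment that respects the capacities:
  A (cap 8, load 6): S-δ — cost 6×2 = 12
  D (cap 10, load 9): S-α, S-β, S-γ — cost 4×7 + 2×2 + 3×13 = 71
  Shipping 83, fixed 45 → total 128.
  Any other capacity-feasible assignment to {A, D} ships for at least 83.
Compare {A, D, E}: its best feasible assignment gives total 144.
Compare {A, C, E}: its best feasible assignment gives total 161.
Every other set of open sites that can feasibly serve all demand totals ≥ 144 even under its best assignment. Minimum: 128.

128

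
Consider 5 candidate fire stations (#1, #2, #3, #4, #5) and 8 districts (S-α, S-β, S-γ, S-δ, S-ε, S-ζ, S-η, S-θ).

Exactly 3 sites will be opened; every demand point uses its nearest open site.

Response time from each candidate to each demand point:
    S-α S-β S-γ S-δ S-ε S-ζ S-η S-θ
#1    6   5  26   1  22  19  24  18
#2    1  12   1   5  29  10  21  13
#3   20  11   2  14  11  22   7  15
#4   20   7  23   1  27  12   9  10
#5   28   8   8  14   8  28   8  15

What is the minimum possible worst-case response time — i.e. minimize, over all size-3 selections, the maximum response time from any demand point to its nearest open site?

10

Open {#2, #4, #5}.
  Farthest demand point is S-ζ at response time 10 (to #2); all others are ≤ 10.
With {#2, #3, #4} the worst case is 11.
With {#1, #3, #4} the worst case is 12.
No size-3 selection achieves below 10.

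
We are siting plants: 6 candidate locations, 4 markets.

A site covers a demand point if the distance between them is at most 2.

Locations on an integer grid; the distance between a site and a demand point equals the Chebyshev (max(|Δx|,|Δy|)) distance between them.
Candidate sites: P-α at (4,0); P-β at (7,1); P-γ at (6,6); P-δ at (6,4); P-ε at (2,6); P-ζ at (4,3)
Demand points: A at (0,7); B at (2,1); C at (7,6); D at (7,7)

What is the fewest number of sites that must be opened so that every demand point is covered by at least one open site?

Coverage sets (demand points within 2 of each site):
  P-α: {B}
  P-β: {}
  P-γ: {C, D}
  P-δ: {C}
  P-ε: {A}
  P-ζ: {B}
No 2 sites suffice: every size-2 union leaves at least one demand point uncovered.
But {P-α, P-γ, P-ε} covers everything, so the minimum is 3.

3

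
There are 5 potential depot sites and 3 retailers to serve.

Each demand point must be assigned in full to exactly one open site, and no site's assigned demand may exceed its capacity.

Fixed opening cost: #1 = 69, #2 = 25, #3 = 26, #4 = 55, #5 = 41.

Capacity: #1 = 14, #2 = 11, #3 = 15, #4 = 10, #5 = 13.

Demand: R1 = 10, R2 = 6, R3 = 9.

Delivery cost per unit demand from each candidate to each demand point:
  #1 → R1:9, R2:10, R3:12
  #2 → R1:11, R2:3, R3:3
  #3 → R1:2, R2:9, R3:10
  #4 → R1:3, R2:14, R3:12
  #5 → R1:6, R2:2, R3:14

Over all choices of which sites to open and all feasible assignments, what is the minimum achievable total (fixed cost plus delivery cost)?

Open {#2, #3, #5}; cheapest assignment that respects the capacities:
  #2 (cap 11, load 9): R3 — cost 9×3 = 27
  #3 (cap 15, load 10): R1 — cost 10×2 = 20
  #5 (cap 13, load 6): R2 — cost 6×2 = 12
  Shipping 59, fixed 92 → total 151.
  Any other capacity-feasible assignment to {#2, #3, #5} ships for at least 59.
Compare {#2, #4, #5}: its best feasible assignment gives total 190.
Compare {#2, #3, #4, #5}: its best feasible assignment gives total 206.
Every other set of open sites that can feasibly serve all demand totals ≥ 190 even under its best assignment. Minimum: 151.

151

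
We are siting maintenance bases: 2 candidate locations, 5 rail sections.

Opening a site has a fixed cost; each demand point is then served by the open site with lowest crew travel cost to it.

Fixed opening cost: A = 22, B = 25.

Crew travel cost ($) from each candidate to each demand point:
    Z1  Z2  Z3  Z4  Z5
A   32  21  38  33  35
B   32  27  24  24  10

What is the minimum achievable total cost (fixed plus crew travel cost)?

Open {B}: assign each demand point to its cheapest open site.
  Z1→B 32, Z2→B 27, Z3→B 24, Z4→B 24, Z5→B 10
  crew travel cost 117, fixed 25 → total 142.
Compare {A, B}: crew travel cost 111 + fixed 47 = 158.
Compare {A}: crew travel cost 159 + fixed 22 = 181.

142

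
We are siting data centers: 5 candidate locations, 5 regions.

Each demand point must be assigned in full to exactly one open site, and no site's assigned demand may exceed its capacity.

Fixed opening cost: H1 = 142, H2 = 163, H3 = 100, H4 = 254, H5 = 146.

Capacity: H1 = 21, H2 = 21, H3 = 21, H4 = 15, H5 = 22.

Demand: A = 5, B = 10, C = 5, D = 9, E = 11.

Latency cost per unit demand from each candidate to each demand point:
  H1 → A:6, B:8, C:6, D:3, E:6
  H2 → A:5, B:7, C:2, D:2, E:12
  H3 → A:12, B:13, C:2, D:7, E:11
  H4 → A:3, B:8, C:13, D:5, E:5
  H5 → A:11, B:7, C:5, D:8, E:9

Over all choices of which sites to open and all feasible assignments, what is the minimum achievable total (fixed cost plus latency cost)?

Open {H1, H2}; cheapest assignment that respects the capacities:
  H1 (cap 21, load 20): D, E — cost 9×3 + 11×6 = 93
  H2 (cap 21, load 20): A, B, C — cost 5×5 + 10×7 + 5×2 = 105
  Shipping 198, fixed 305 → total 503.
  Any other capacity-feasible assignment to {H1, H2} ships for at least 198.
Compare {H1, H3}: its best feasible assignment gives total 521.
Compare {H1, H5}: its best feasible assignment gives total 531.
Every other set of open sites that can feasibly serve all demand totals ≥ 521 even under its best assignment. Minimum: 503.

503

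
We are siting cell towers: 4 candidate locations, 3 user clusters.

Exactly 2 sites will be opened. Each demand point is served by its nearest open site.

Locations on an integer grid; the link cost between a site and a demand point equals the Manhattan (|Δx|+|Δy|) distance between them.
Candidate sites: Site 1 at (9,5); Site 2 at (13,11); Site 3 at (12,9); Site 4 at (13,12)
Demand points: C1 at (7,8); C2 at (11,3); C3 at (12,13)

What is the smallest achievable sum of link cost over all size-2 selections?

Open {Site 1, Site 4}.
  C1→Site 1 5, C2→Site 1 4, C3→Site 4 2  ⇒ total 11.
Compare {Site 1, Site 2}: total 12.
Compare {Site 1, Site 3}: total 13.
No size-2 selection does better; minimum is 11.

11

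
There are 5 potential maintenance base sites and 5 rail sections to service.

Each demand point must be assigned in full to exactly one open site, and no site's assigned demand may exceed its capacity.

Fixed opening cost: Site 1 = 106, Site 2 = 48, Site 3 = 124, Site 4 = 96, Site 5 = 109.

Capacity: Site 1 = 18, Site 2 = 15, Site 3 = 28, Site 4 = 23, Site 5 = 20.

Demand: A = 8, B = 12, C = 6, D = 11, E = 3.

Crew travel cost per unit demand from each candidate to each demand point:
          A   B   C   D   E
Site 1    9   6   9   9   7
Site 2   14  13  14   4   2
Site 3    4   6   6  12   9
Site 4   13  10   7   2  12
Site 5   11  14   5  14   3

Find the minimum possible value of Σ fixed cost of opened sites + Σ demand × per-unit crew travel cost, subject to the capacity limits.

362

Open {Site 2, Site 3}; cheapest assignment that respects the capacities:
  Site 2 (cap 15, load 14): D, E — cost 11×4 + 3×2 = 50
  Site 3 (cap 28, load 26): A, B, C — cost 8×4 + 12×6 + 6×6 = 140
  Shipping 190, fixed 172 → total 362.
  Any other capacity-feasible assignment to {Site 2, Site 3} ships for at least 190.
Compare {Site 3, Site 4}: its best feasible assignment gives total 415.
Compare {Site 2, Site 3, Site 4}: its best feasible assignment gives total 436.
Every other set of open sites that can feasibly serve all demand totals ≥ 415 even under its best assignment. Minimum: 362.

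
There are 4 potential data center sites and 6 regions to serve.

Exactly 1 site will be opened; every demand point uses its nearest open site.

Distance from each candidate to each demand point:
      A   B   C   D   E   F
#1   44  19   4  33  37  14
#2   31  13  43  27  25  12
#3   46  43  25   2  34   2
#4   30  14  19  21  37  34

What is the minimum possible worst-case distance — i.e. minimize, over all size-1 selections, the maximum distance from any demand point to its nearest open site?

37

Open {#4}.
  Farthest demand point is E at distance 37 (to #4); all others are ≤ 37.
With {#2} the worst case is 43.
With {#1} the worst case is 44.
No size-1 selection achieves below 37.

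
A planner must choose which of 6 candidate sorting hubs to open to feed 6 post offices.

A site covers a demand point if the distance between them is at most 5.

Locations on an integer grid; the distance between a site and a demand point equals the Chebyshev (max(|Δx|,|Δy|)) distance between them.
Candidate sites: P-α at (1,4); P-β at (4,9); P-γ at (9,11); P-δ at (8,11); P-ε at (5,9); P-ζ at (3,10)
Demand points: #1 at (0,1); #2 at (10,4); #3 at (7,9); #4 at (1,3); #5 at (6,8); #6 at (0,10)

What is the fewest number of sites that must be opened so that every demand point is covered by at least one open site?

Coverage sets (demand points within 5 of each site):
  P-α: {#1, #4, #5}
  P-β: {#3, #5, #6}
  P-γ: {#3, #5}
  P-δ: {#3, #5}
  P-ε: {#2, #3, #5, #6}
  P-ζ: {#3, #5, #6}
No single site covers all 6 demand points.
But {P-α, P-ε} covers everything, so the minimum is 2.

2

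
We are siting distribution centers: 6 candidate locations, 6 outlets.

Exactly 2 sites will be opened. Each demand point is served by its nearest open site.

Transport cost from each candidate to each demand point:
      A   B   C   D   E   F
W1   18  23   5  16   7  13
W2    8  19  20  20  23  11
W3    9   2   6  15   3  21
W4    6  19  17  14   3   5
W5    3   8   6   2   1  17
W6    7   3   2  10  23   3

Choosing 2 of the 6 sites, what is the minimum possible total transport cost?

14

Open {W5, W6}.
  A→W5 3, B→W6 3, C→W6 2, D→W5 2, E→W5 1, F→W6 3  ⇒ total 14.
Compare {W4, W5}: total 25.
Compare {W3, W6}: total 27.
No size-2 selection does better; minimum is 14.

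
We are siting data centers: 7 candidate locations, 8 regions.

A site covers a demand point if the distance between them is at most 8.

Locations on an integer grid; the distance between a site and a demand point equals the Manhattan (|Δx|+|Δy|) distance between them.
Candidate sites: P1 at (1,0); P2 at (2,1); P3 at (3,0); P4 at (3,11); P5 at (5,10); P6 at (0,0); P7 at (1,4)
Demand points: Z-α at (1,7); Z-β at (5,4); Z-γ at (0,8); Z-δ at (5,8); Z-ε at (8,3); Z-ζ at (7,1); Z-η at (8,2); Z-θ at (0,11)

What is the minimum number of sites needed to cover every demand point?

Coverage sets (demand points within 8 of each site):
  P1: {Z-α, Z-β, Z-ζ}
  P2: {Z-α, Z-β, Z-ε, Z-ζ, Z-η}
  P3: {Z-β, Z-ε, Z-ζ, Z-η}
  P4: {Z-α, Z-γ, Z-δ, Z-θ}
  P5: {Z-α, Z-β, Z-γ, Z-δ, Z-θ}
  P6: {Z-α, Z-γ, Z-ζ}
  P7: {Z-α, Z-β, Z-γ, Z-δ, Z-ε, Z-θ}
No single site covers all 8 demand points.
But {P2, P4} covers everything, so the minimum is 2.

2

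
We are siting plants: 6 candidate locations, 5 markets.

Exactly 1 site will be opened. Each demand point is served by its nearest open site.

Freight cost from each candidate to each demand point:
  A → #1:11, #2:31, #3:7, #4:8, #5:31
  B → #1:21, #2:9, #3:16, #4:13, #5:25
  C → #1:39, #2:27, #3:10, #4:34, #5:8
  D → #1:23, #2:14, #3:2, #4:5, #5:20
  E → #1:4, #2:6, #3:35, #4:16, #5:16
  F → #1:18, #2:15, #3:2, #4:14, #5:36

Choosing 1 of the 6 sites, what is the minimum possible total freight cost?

64

Open {D}.
  #1→D 23, #2→D 14, #3→D 2, #4→D 5, #5→D 20  ⇒ total 64.
Compare {E}: total 77.
Compare {B}: total 84.
No size-1 selection does better; minimum is 64.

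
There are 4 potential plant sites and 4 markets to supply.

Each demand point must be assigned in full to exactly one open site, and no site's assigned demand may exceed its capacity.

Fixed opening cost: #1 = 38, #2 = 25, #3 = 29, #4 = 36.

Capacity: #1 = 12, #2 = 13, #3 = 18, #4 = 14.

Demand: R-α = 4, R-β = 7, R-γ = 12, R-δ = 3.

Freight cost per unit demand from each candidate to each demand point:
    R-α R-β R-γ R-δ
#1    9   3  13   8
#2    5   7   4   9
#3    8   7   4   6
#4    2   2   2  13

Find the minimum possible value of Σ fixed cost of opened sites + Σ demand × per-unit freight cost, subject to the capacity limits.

153

Open {#3, #4}; cheapest assignment that respects the capacities:
  #3 (cap 18, load 15): R-γ, R-δ — cost 12×4 + 3×6 = 66
  #4 (cap 14, load 11): R-α, R-β — cost 4×2 + 7×2 = 22
  Shipping 88, fixed 65 → total 153.
  Any other capacity-feasible assignment to {#3, #4} ships for at least 88.
Compare {#2, #4}: its best feasible assignment gives total 170.
Compare {#2, #3, #4}: its best feasible assignment gives total 178.
Every other set of open sites that can feasibly serve all demand totals ≥ 170 even under its best assignment. Minimum: 153.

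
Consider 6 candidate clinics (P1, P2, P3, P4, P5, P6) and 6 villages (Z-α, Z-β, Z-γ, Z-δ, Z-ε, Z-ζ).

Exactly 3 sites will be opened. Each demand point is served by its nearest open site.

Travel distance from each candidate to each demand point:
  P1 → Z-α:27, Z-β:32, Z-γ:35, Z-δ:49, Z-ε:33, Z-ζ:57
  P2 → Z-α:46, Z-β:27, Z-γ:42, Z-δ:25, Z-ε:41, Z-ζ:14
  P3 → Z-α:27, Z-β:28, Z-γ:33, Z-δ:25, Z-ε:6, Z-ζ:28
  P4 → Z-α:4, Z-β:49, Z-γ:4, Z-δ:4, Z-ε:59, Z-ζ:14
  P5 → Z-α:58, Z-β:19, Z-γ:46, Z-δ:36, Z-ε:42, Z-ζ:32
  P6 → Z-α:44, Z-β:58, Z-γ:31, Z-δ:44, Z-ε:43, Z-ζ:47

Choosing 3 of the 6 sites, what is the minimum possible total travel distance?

51

Open {P3, P4, P5}.
  Z-α→P4 4, Z-β→P5 19, Z-γ→P4 4, Z-δ→P4 4, Z-ε→P3 6, Z-ζ→P4 14  ⇒ total 51.
Compare {P2, P3, P4}: total 59.
Compare {P1, P3, P4}: total 60.
No size-3 selection does better; minimum is 51.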